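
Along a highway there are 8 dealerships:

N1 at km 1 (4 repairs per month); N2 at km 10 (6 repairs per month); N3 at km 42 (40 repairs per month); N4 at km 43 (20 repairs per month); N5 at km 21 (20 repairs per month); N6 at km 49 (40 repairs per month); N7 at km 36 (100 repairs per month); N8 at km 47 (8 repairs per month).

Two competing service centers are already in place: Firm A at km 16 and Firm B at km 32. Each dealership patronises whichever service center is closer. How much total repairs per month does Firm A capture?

The indifferent point is the midpoint (16+32)/2 = 24; dealerships left of it (closer to Firm A at 16) go to Firm A, those right go to Firm B.
  N1 at 1 (w=4) → Firm A
  N2 at 10 (w=6) → Firm A
  N5 at 21 (w=20) → Firm A
  N7 at 36 (w=100) → Firm B
  N3 at 42 (w=40) → Firm B
  N4 at 43 (w=20) → Firm B
  N8 at 47 (w=8) → Firm B
  N6 at 49 (w=40) → Firm B
Firm A captures 30; Firm B captures 208.

30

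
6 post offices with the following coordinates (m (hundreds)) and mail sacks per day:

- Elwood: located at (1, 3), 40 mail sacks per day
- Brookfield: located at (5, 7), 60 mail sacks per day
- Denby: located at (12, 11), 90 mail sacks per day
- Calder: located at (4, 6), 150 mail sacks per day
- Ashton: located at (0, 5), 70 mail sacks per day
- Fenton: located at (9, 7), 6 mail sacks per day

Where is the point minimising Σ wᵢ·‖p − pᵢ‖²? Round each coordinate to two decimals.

(4.99, 6.78)

The minimiser of Σwᵢ‖p−pᵢ‖² is the weighted centroid p* = (Σwᵢpᵢ)/(Σwᵢ).
Σwᵢ = 416.
Σwᵢxᵢ = 40·1 + 60·5 + 90·12 + 150·4 + 70·0 + 6·9 = 2074.
Σwᵢyᵢ = 40·3 + 60·7 + 90·11 + 150·6 + 70·5 + 6·7 = 2822.
x* = 2074/416 = 4.99, y* = 2822/416 = 6.78.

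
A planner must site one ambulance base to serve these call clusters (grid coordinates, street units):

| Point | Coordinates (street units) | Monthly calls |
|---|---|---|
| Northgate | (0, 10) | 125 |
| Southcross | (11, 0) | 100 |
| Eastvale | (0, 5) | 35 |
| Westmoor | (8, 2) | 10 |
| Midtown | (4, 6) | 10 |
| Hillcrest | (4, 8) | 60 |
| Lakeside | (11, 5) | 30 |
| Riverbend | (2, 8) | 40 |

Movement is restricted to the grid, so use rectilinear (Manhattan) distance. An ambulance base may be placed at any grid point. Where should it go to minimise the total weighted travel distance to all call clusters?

Manhattan distance separates: Σwᵢ(|x−xᵢ|+|y−yᵢ|) = Σwᵢ|x−xᵢ| + Σwᵢ|y−yᵢ|, so x and y are optimised independently as 1-D weighted medians.
Total weight W = 410; half = 205.
x-coordinate, sorted with cumulative weight:
  x=0 (Northgate, w=125) cum 125
  x=0 (Eastvale, w=35) cum 160
  x=2 (Riverbend, w=40) cum 200
  x=4 (Midtown, w=10) cum 210  ← median
  x=4 (Hillcrest, w=60) cum 270
  x=8 (Westmoor, w=10) cum 280
  x=11 (Southcross, w=100) cum 380
  x=11 (Lakeside, w=30) cum 410
⇒ x* = 4
y-coordinate, sorted with cumulative weight:
  y=0 (Southcross, w=100) cum 100
  y=2 (Westmoor, w=10) cum 110
  y=5 (Eastvale, w=35) cum 145
  y=5 (Lakeside, w=30) cum 175
  y=6 (Midtown, w=10) cum 185
  y=8 (Hillcrest, w=60) cum 245  ← median
  y=8 (Riverbend, w=40) cum 285
  y=10 (Northgate, w=125) cum 410
⇒ y* = 8

(4, 8)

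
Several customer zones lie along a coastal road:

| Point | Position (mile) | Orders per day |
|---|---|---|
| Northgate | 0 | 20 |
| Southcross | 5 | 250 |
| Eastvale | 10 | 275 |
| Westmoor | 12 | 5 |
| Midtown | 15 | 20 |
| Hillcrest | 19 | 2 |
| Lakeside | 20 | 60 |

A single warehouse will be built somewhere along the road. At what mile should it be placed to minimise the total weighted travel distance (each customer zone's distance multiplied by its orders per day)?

x = 10

For a sum of weighted absolute distances on a line, the optimum is the weighted median (not the mean). Total weight W = 632; half-weight = 316.
Sort by position and accumulate weight:
  mile 0 (Northgate, w=20) → cum 20
  mile 5 (Southcross, w=250) → cum 270
  mile 10 (Eastvale, w=275) → cum 545  ≥ 316 → median here
  mile 12 (Westmoor, w=5) → cum 550
  mile 15 (Midtown, w=20) → cum 570
  mile 19 (Hillcrest, w=2) → cum 572
  mile 20 (Lakeside, w=60) → cum 632
Optimal location: mile 10.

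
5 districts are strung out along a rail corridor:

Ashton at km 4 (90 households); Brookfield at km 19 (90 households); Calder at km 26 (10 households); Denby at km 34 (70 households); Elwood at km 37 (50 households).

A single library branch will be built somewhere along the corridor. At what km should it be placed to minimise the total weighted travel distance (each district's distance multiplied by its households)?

For a sum of weighted absolute distances on a line, the optimum is the weighted median (not the mean). Total weight W = 310; half-weight = 155.
Sort by position and accumulate weight:
  km 4 (Ashton, w=90) → cum 90
  km 19 (Brookfield, w=90) → cum 180  ≥ 155 → median here
  km 26 (Calder, w=10) → cum 190
  km 34 (Denby, w=70) → cum 260
  km 37 (Elwood, w=50) → cum 310
Optimal location: km 19.

x = 19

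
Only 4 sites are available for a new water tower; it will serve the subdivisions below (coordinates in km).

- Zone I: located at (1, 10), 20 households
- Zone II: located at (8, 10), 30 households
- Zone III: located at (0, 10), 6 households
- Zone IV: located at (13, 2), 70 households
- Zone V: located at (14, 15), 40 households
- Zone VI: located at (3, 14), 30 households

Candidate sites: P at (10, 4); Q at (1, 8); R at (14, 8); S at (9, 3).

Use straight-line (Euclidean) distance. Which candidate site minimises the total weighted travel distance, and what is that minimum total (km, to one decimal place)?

Total weighted distance at each candidate:
  P (10, 4): total = 1562.8
  Q (1, 8): total = 1991.3
  R (14, 8): total = 1619.3
  S (9, 3): total = 1677.7
Minimum is at P with total 1562.8 km.

P, total 1562.8 km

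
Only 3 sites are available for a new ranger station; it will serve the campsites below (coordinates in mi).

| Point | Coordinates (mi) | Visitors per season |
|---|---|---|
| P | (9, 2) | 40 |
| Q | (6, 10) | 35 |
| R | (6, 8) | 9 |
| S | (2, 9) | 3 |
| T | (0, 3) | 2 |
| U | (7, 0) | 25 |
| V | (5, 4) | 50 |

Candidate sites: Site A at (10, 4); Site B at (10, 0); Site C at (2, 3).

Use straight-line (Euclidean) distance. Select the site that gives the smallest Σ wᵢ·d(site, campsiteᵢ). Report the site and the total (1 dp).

Site A, total 816.1 mi

Total weighted distance at each candidate:
  Site A (10, 4): total = 816.1
  Site B (10, 0): total = 999.1
  Site C (2, 3): total = 948.5
Minimum is at Site A with total 816.1 mi.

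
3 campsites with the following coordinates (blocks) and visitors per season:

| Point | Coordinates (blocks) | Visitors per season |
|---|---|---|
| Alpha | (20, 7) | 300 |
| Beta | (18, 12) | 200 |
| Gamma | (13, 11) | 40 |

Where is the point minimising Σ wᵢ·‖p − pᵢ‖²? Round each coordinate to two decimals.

(18.74, 9.15)

The minimiser of Σwᵢ‖p−pᵢ‖² is the weighted centroid p* = (Σwᵢpᵢ)/(Σwᵢ).
Σwᵢ = 540.
Σwᵢxᵢ = 300·20 + 200·18 + 40·13 = 10120.
Σwᵢyᵢ = 300·7 + 200·12 + 40·11 = 4940.
x* = 10120/540 = 18.74, y* = 4940/540 = 9.15.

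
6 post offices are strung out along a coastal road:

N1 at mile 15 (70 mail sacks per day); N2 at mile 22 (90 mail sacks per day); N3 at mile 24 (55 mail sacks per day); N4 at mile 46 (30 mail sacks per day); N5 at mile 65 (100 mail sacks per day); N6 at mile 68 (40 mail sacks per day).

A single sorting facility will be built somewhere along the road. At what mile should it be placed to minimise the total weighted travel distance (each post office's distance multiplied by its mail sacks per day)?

For a sum of weighted absolute distances on a line, the optimum is the weighted median (not the mean). Total weight W = 385; half-weight = 192.5.
Sort by position and accumulate weight:
  mile 15 (N1, w=70) → cum 70
  mile 22 (N2, w=90) → cum 160
  mile 24 (N3, w=55) → cum 215  ≥ 192.5 → median here
  mile 46 (N4, w=30) → cum 245
  mile 65 (N5, w=100) → cum 345
  mile 68 (N6, w=40) → cum 385
Optimal location: mile 24.

x = 24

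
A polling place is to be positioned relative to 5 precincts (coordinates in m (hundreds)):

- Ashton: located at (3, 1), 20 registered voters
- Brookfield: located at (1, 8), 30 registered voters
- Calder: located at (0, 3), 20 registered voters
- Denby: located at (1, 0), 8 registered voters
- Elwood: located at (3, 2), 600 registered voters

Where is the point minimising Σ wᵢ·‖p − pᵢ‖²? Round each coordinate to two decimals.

The minimiser of Σwᵢ‖p−pᵢ‖² is the weighted centroid p* = (Σwᵢpᵢ)/(Σwᵢ).
Σwᵢ = 678.
Σwᵢxᵢ = 20·3 + 30·1 + 20·0 + 8·1 + 600·3 = 1898.
Σwᵢyᵢ = 20·1 + 30·8 + 20·3 + 8·0 + 600·2 = 1520.
x* = 1898/678 = 2.80, y* = 1520/678 = 2.24.

(2.80, 2.24)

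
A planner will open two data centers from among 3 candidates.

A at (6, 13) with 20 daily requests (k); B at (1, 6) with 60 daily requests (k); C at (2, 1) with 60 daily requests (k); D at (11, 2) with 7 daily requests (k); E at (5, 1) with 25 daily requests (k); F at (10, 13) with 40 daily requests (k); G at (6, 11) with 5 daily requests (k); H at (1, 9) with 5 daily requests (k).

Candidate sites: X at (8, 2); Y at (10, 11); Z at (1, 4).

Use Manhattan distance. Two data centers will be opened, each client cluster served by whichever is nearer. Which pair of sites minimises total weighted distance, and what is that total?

{Y, Z}, total 850

Evaluate every pair (each demand assigned to the nearer of the two):
  {Y, Z}: total = 850
  {X, Z}: total = 1341
  {X, Y}: total = 1476
Best pair: {Y, Z} with total 850.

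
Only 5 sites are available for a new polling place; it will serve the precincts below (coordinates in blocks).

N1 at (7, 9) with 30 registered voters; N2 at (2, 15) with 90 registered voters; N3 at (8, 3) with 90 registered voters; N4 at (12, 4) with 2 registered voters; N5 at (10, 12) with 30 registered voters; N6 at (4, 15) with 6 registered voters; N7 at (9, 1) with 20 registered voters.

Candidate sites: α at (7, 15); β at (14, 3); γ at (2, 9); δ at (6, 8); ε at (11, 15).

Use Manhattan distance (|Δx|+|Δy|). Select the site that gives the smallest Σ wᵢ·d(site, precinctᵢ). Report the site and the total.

Total weighted distance at each candidate:
  α (7, 15): total = 2350
  β (14, 3): total = 3758
  γ (2, 9): total = 2478
  δ (6, 8): total = 2194
  ε (11, 15): total = 2966
Minimum is at δ with total 2194 blocks.

δ, total 2194 blocks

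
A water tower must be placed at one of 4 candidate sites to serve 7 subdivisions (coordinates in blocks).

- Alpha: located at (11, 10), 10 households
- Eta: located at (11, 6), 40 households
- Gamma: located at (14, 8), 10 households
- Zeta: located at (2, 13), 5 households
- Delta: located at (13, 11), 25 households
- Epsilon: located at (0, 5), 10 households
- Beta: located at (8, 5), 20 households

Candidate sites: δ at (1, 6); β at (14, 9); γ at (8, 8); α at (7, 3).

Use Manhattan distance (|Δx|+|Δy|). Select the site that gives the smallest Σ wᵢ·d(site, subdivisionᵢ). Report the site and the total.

Total weighted distance at each candidate:
  δ (1, 6): total = 1335
  β (14, 9): total = 825
  γ (8, 8): total = 735
  α (7, 3): total = 1085
Minimum is at γ with total 735 blocks.

γ, total 735 blocks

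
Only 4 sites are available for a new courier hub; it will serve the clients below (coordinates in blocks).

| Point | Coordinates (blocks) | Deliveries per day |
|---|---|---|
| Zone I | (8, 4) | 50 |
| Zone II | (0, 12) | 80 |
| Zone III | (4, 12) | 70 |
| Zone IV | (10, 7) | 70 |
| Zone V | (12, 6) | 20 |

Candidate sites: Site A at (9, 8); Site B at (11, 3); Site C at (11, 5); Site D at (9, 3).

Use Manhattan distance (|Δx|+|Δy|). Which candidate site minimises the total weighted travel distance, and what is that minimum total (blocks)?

Total weighted distance at each candidate:
  Site A (9, 8): total = 2160
  Site B (11, 3): total = 3350
  Site C (11, 5): total = 2870
  Site D (9, 3): total = 2990
Minimum is at Site A with total 2160 blocks.

Site A, total 2160 blocks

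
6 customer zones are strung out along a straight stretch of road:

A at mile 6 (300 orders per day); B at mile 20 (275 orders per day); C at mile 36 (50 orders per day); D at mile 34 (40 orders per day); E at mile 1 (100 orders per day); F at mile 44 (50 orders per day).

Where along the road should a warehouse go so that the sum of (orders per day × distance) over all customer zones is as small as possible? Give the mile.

For a sum of weighted absolute distances on a line, the optimum is the weighted median (not the mean). Total weight W = 815; half-weight = 407.5.
Sort by position and accumulate weight:
  mile 1 (E, w=100) → cum 100
  mile 6 (A, w=300) → cum 400
  mile 20 (B, w=275) → cum 675  ≥ 407.5 → median here
  mile 34 (D, w=40) → cum 715
  mile 36 (C, w=50) → cum 765
  mile 44 (F, w=50) → cum 815
Optimal location: mile 20.

x = 20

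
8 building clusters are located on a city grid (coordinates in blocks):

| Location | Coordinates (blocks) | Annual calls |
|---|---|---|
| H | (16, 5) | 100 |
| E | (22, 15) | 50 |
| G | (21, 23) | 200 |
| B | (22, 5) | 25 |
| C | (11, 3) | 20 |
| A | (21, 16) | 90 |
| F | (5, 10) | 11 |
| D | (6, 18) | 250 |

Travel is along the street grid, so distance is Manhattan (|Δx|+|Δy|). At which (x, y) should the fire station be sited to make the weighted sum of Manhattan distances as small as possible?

Manhattan distance separates: Σwᵢ(|x−xᵢ|+|y−yᵢ|) = Σwᵢ|x−xᵢ| + Σwᵢ|y−yᵢ|, so x and y are optimised independently as 1-D weighted medians.
Total weight W = 746; half = 373.
x-coordinate, sorted with cumulative weight:
  x=5 (F, w=11) cum 11
  x=6 (D, w=250) cum 261
  x=11 (C, w=20) cum 281
  x=16 (H, w=100) cum 381  ← median
  x=21 (G, w=200) cum 581
  x=21 (A, w=90) cum 671
  x=22 (E, w=50) cum 721
  x=22 (B, w=25) cum 746
⇒ x* = 16
y-coordinate, sorted with cumulative weight:
  y=3 (C, w=20) cum 20
  y=5 (H, w=100) cum 120
  y=5 (B, w=25) cum 145
  y=10 (F, w=11) cum 156
  y=15 (E, w=50) cum 206
  y=16 (A, w=90) cum 296
  y=18 (D, w=250) cum 546  ← median
  y=23 (G, w=200) cum 746
⇒ y* = 18

(16, 18)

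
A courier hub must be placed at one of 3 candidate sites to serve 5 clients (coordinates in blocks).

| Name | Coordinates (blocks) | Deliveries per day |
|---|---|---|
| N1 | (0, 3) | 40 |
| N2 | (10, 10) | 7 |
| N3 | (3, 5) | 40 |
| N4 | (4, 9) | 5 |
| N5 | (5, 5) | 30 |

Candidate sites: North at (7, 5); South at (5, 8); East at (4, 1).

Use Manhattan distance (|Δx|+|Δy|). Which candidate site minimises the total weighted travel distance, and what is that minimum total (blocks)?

North, total 671 blocks

Total weighted distance at each candidate:
  North (7, 5): total = 671
  South (5, 8): total = 749
  East (4, 1): total = 735
Minimum is at North with total 671 blocks.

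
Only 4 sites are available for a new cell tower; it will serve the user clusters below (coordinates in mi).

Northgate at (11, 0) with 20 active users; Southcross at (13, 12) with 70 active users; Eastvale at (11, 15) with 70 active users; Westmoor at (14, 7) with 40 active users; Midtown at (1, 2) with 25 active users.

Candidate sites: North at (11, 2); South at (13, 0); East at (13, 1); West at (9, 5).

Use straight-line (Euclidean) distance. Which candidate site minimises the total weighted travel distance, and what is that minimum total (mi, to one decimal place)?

West, total 1814.9 mi

Total weighted distance at each candidate:
  North (11, 2): total = 2147.1
  South (13, 0): total = 2526.3
  East (13, 1): total = 2349.0
  West (9, 5): total = 1814.9
Minimum is at West with total 1814.9 mi.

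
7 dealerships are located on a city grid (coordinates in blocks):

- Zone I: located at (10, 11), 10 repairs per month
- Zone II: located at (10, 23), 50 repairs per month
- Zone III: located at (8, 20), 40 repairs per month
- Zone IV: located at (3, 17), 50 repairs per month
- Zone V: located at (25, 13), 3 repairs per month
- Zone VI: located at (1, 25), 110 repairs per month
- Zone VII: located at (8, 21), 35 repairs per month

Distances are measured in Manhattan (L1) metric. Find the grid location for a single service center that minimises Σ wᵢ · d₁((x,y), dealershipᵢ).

Manhattan distance separates: Σwᵢ(|x−xᵢ|+|y−yᵢ|) = Σwᵢ|x−xᵢ| + Σwᵢ|y−yᵢ|, so x and y are optimised independently as 1-D weighted medians.
Total weight W = 298; half = 149.
x-coordinate, sorted with cumulative weight:
  x=1 (Zone VI, w=110) cum 110
  x=3 (Zone IV, w=50) cum 160  ← median
  x=8 (Zone III, w=40) cum 200
  x=8 (Zone VII, w=35) cum 235
  x=10 (Zone I, w=10) cum 245
  x=10 (Zone II, w=50) cum 295
  x=25 (Zone V, w=3) cum 298
⇒ x* = 3
y-coordinate, sorted with cumulative weight:
  y=11 (Zone I, w=10) cum 10
  y=13 (Zone V, w=3) cum 13
  y=17 (Zone IV, w=50) cum 63
  y=20 (Zone III, w=40) cum 103
  y=21 (Zone VII, w=35) cum 138
  y=23 (Zone II, w=50) cum 188  ← median
  y=25 (Zone VI, w=110) cum 298
⇒ y* = 23

(3, 23)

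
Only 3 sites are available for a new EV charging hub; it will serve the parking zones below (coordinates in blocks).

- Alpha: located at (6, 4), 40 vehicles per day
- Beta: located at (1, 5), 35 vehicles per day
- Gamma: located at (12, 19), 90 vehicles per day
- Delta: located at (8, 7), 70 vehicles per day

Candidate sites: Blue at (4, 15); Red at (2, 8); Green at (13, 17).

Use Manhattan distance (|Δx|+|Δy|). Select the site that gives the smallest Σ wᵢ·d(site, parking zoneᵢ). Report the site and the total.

Red, total 2840 blocks

Total weighted distance at each candidate:
  Blue (4, 15): total = 2895
  Red (2, 8): total = 2840
  Green (13, 17): total = 2960
Minimum is at Red with total 2840 blocks.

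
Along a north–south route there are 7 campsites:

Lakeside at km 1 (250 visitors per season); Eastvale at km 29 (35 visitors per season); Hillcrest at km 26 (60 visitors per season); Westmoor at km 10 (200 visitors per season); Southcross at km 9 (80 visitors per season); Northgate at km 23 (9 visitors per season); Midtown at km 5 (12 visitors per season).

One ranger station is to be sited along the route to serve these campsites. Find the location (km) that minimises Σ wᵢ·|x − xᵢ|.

For a sum of weighted absolute distances on a line, the optimum is the weighted median (not the mean). Total weight W = 646; half-weight = 323.
Sort by position and accumulate weight:
  km 1 (Lakeside, w=250) → cum 250
  km 5 (Midtown, w=12) → cum 262
  km 9 (Southcross, w=80) → cum 342  ≥ 323 → median here
  km 10 (Westmoor, w=200) → cum 542
  km 23 (Northgate, w=9) → cum 551
  km 26 (Hillcrest, w=60) → cum 611
  km 29 (Eastvale, w=35) → cum 646
Optimal location: km 9.

x = 9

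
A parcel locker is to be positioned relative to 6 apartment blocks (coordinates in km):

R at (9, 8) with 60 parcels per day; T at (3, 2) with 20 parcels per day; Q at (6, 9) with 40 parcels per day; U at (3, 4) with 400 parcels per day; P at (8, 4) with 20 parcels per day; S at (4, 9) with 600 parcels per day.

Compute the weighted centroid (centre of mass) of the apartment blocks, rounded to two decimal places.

The minimiser of Σwᵢ‖p−pᵢ‖² is the weighted centroid p* = (Σwᵢpᵢ)/(Σwᵢ).
Σwᵢ = 1140.
Σwᵢxᵢ = 60·9 + 20·3 + 40·6 + 400·3 + 20·8 + 600·4 = 4600.
Σwᵢyᵢ = 60·8 + 20·2 + 40·9 + 400·4 + 20·4 + 600·9 = 7960.
x* = 4600/1140 = 4.04, y* = 7960/1140 = 6.98.

(4.04, 6.98)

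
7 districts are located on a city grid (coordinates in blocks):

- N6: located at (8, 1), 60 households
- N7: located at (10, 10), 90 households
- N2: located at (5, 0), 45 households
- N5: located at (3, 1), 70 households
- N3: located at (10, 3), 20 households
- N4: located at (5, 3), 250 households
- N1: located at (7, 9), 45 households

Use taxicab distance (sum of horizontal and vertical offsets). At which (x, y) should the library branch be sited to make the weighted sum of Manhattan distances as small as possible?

(5, 3)

Manhattan distance separates: Σwᵢ(|x−xᵢ|+|y−yᵢ|) = Σwᵢ|x−xᵢ| + Σwᵢ|y−yᵢ|, so x and y are optimised independently as 1-D weighted medians.
Total weight W = 580; half = 290.
x-coordinate, sorted with cumulative weight:
  x=3 (N5, w=70) cum 70
  x=5 (N2, w=45) cum 115
  x=5 (N4, w=250) cum 365  ← median
  x=7 (N1, w=45) cum 410
  x=8 (N6, w=60) cum 470
  x=10 (N7, w=90) cum 560
  x=10 (N3, w=20) cum 580
⇒ x* = 5
y-coordinate, sorted with cumulative weight:
  y=0 (N2, w=45) cum 45
  y=1 (N6, w=60) cum 105
  y=1 (N5, w=70) cum 175
  y=3 (N3, w=20) cum 195
  y=3 (N4, w=250) cum 445  ← median
  y=9 (N1, w=45) cum 490
  y=10 (N7, w=90) cum 580
⇒ y* = 3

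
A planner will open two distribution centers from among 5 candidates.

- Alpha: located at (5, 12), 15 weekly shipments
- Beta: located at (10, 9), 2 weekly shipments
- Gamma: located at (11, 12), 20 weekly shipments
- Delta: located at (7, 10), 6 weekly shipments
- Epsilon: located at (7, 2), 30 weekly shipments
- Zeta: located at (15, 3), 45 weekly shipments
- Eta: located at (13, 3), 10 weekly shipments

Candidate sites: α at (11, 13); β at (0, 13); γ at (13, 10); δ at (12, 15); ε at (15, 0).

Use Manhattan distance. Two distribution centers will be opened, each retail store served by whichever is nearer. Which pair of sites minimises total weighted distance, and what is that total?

Evaluate every pair (each demand assigned to the nearer of the two):
  {α, ε}: total = 662
  {γ, ε}: total = 759
  {δ, ε}: total = 791
  {β, ε}: total = 903
  {α, γ}: total = 1064
  {β, γ}: total = 1109
  {γ, δ}: total = 1169
  {α, β}: total = 1362
  {α, δ}: total = 1377
  {β, δ}: total = 1591
Best pair: {α, ε} with total 662.

{α, ε}, total 662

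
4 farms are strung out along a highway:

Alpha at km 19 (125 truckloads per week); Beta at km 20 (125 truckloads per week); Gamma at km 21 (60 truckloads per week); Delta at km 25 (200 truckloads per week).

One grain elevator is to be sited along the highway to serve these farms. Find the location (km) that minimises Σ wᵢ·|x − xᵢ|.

x = 21

For a sum of weighted absolute distances on a line, the optimum is the weighted median (not the mean). Total weight W = 510; half-weight = 255.
Sort by position and accumulate weight:
  km 19 (Alpha, w=125) → cum 125
  km 20 (Beta, w=125) → cum 250
  km 21 (Gamma, w=60) → cum 310  ≥ 255 → median here
  km 25 (Delta, w=200) → cum 510
Optimal location: km 21.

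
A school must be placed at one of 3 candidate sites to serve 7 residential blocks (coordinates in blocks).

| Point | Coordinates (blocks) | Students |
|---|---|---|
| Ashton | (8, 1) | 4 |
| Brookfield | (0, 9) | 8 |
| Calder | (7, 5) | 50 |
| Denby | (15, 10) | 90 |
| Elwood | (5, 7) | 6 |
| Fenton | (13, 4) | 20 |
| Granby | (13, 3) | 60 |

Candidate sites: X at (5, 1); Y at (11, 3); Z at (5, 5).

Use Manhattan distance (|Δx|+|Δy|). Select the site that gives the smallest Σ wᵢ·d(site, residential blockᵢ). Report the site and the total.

Y, total 1686 blocks

Total weighted distance at each candidate:
  X (5, 1): total = 2982
  Y (11, 3): total = 1686
  Z (5, 5): total = 2342
Minimum is at Y with total 1686 blocks.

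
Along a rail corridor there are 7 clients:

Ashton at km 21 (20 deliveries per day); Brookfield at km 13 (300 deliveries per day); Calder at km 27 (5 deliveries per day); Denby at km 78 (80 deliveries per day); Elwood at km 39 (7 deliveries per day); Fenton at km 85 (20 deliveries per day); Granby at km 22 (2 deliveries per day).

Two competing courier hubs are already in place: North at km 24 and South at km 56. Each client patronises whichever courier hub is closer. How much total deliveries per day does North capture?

The indifferent point is the midpoint (24+56)/2 = 40; clients left of it (closer to North at 24) go to North, those right go to South.
  Brookfield at 13 (w=300) → North
  Ashton at 21 (w=20) → North
  Granby at 22 (w=2) → North
  Calder at 27 (w=5) → North
  Elwood at 39 (w=7) → North
  Denby at 78 (w=80) → South
  Fenton at 85 (w=20) → South
North captures 334; South captures 100.

334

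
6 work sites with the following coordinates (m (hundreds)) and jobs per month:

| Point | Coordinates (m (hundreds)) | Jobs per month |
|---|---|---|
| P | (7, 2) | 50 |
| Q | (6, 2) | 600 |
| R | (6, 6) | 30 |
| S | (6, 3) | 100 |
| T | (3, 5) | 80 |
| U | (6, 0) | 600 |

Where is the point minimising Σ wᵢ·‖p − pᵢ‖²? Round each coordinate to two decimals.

The minimiser of Σwᵢ‖p−pᵢ‖² is the weighted centroid p* = (Σwᵢpᵢ)/(Σwᵢ).
Σwᵢ = 1460.
Σwᵢxᵢ = 50·7 + 600·6 + 30·6 + 100·6 + 80·3 + 600·6 = 8570.
Σwᵢyᵢ = 50·2 + 600·2 + 30·6 + 100·3 + 80·5 + 600·0 = 2180.
x* = 8570/1460 = 5.87, y* = 2180/1460 = 1.49.

(5.87, 1.49)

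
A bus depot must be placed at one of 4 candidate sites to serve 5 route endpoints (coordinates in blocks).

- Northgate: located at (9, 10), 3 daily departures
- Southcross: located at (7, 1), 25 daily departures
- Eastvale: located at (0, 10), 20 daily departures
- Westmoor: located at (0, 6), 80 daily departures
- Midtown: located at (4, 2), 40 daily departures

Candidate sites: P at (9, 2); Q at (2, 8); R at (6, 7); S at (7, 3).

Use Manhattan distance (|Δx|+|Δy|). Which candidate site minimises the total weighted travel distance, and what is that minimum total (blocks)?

Q, total 1047 blocks

Total weighted distance at each candidate:
  P (9, 2): total = 1679
  Q (2, 8): total = 1047
  R (6, 7): total = 1213
  S (7, 3): total = 1317
Minimum is at Q with total 1047 blocks.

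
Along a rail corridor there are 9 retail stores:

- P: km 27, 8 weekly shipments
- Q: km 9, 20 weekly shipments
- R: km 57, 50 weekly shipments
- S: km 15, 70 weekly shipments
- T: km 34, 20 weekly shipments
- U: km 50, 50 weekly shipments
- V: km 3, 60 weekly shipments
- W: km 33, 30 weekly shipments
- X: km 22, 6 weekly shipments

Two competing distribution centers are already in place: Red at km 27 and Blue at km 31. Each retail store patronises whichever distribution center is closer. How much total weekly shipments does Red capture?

The indifferent point is the midpoint (27+31)/2 = 29; retail stores left of it (closer to Red at 27) go to Red, those right go to Blue.
  V at 3 (w=60) → Red
  Q at 9 (w=20) → Red
  S at 15 (w=70) → Red
  X at 22 (w=6) → Red
  P at 27 (w=8) → Red
  W at 33 (w=30) → Blue
  T at 34 (w=20) → Blue
  U at 50 (w=50) → Blue
  R at 57 (w=50) → Blue
Red captures 164; Blue captures 150.

164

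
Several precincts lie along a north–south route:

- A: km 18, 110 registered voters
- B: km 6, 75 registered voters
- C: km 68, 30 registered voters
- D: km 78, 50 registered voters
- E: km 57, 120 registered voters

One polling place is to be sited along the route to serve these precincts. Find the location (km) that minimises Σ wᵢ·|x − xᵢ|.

x = 57

For a sum of weighted absolute distances on a line, the optimum is the weighted median (not the mean). Total weight W = 385; half-weight = 192.5.
Sort by position and accumulate weight:
  km 6 (B, w=75) → cum 75
  km 18 (A, w=110) → cum 185
  km 57 (E, w=120) → cum 305  ≥ 192.5 → median here
  km 68 (C, w=30) → cum 335
  km 78 (D, w=50) → cum 385
Optimal location: km 57.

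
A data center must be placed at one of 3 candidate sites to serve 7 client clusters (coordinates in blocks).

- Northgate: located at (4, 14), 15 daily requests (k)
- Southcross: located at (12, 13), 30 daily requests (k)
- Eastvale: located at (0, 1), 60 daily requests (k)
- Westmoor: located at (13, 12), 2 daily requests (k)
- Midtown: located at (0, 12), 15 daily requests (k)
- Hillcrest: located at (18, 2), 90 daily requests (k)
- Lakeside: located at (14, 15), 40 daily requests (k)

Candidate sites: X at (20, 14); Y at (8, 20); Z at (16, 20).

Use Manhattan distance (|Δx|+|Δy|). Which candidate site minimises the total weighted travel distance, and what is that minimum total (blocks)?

Total weighted distance at each candidate:
  X (20, 14): total = 4378
  Y (8, 20): total = 5326
  Z (16, 20): total = 5162
Minimum is at X with total 4378 blocks.

X, total 4378 blocks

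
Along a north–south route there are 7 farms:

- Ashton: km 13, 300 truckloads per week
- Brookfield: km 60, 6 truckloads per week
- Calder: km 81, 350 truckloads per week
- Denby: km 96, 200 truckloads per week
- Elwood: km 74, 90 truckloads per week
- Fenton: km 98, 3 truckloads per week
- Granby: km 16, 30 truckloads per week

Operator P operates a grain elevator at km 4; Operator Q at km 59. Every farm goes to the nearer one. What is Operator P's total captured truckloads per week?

The indifferent point is the midpoint (4+59)/2 = 31.5; farms left of it (closer to Operator P at 4) go to Operator P, those right go to Operator Q.
  Ashton at 13 (w=300) → Operator P
  Granby at 16 (w=30) → Operator P
  Brookfield at 60 (w=6) → Operator Q
  Elwood at 74 (w=90) → Operator Q
  Calder at 81 (w=350) → Operator Q
  Denby at 96 (w=200) → Operator Q
  Fenton at 98 (w=3) → Operator Q
Operator P captures 330; Operator Q captures 649.

330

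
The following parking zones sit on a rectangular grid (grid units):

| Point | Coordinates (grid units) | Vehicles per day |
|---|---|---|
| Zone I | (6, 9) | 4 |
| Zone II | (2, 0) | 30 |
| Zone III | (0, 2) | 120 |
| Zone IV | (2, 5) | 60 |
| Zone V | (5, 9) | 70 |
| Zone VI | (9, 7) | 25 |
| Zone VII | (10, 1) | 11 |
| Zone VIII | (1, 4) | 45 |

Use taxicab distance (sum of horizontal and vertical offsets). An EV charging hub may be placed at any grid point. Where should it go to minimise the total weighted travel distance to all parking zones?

(2, 4)

Manhattan distance separates: Σwᵢ(|x−xᵢ|+|y−yᵢ|) = Σwᵢ|x−xᵢ| + Σwᵢ|y−yᵢ|, so x and y are optimised independently as 1-D weighted medians.
Total weight W = 365; half = 182.5.
x-coordinate, sorted with cumulative weight:
  x=0 (Zone III, w=120) cum 120
  x=1 (Zone VIII, w=45) cum 165
  x=2 (Zone II, w=30) cum 195  ← median
  x=2 (Zone IV, w=60) cum 255
  x=5 (Zone V, w=70) cum 325
  x=6 (Zone I, w=4) cum 329
  x=9 (Zone VI, w=25) cum 354
  x=10 (Zone VII, w=11) cum 365
⇒ x* = 2
y-coordinate, sorted with cumulative weight:
  y=0 (Zone II, w=30) cum 30
  y=1 (Zone VII, w=11) cum 41
  y=2 (Zone III, w=120) cum 161
  y=4 (Zone VIII, w=45) cum 206  ← median
  y=5 (Zone IV, w=60) cum 266
  y=7 (Zone VI, w=25) cum 291
  y=9 (Zone I, w=4) cum 295
  y=9 (Zone V, w=70) cum 365
⇒ y* = 4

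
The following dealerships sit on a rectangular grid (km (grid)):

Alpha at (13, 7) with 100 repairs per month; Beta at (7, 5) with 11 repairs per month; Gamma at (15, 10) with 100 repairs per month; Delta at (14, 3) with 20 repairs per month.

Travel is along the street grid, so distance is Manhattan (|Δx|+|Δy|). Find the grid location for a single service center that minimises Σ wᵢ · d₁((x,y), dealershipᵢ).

(14, 7)

Manhattan distance separates: Σwᵢ(|x−xᵢ|+|y−yᵢ|) = Σwᵢ|x−xᵢ| + Σwᵢ|y−yᵢ|, so x and y are optimised independently as 1-D weighted medians.
Total weight W = 231; half = 115.5.
x-coordinate, sorted with cumulative weight:
  x=7 (Beta, w=11) cum 11
  x=13 (Alpha, w=100) cum 111
  x=14 (Delta, w=20) cum 131  ← median
  x=15 (Gamma, w=100) cum 231
⇒ x* = 14
y-coordinate, sorted with cumulative weight:
  y=3 (Delta, w=20) cum 20
  y=5 (Beta, w=11) cum 31
  y=7 (Alpha, w=100) cum 131  ← median
  y=10 (Gamma, w=100) cum 231
⇒ y* = 7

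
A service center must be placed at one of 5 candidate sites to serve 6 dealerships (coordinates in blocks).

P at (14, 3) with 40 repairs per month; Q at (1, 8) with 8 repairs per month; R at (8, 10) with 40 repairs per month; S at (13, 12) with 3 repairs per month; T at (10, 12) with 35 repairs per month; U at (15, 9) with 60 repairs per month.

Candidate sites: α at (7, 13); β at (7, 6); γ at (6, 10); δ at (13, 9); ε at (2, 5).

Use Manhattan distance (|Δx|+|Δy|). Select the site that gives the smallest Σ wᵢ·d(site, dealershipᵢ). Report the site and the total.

δ, total 963 blocks

Total weighted distance at each candidate:
  α (7, 13): total = 1809
  β (7, 6): total = 1675
  γ (6, 10): total = 1573
  δ (13, 9): total = 963
  ε (2, 5): total = 2631
Minimum is at δ with total 963 blocks.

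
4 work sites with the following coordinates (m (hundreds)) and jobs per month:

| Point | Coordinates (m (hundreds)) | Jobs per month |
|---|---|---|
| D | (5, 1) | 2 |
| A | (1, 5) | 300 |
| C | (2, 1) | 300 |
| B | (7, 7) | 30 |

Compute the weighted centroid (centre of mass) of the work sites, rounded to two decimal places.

The minimiser of Σwᵢ‖p−pᵢ‖² is the weighted centroid p* = (Σwᵢpᵢ)/(Σwᵢ).
Σwᵢ = 632.
Σwᵢxᵢ = 2·5 + 300·1 + 300·2 + 30·7 = 1120.
Σwᵢyᵢ = 2·1 + 300·5 + 300·1 + 30·7 = 2012.
x* = 1120/632 = 1.77, y* = 2012/632 = 3.18.

(1.77, 3.18)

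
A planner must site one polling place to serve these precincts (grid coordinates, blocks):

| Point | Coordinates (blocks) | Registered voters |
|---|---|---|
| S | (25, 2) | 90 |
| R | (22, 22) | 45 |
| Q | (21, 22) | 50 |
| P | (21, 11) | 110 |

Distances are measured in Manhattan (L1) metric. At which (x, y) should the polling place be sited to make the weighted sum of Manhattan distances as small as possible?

(21, 11)

Manhattan distance separates: Σwᵢ(|x−xᵢ|+|y−yᵢ|) = Σwᵢ|x−xᵢ| + Σwᵢ|y−yᵢ|, so x and y are optimised independently as 1-D weighted medians.
Total weight W = 295; half = 147.5.
x-coordinate, sorted with cumulative weight:
  x=21 (Q, w=50) cum 50
  x=21 (P, w=110) cum 160  ← median
  x=22 (R, w=45) cum 205
  x=25 (S, w=90) cum 295
⇒ x* = 21
y-coordinate, sorted with cumulative weight:
  y=2 (S, w=90) cum 90
  y=11 (P, w=110) cum 200  ← median
  y=22 (R, w=45) cum 245
  y=22 (Q, w=50) cum 295
⇒ y* = 11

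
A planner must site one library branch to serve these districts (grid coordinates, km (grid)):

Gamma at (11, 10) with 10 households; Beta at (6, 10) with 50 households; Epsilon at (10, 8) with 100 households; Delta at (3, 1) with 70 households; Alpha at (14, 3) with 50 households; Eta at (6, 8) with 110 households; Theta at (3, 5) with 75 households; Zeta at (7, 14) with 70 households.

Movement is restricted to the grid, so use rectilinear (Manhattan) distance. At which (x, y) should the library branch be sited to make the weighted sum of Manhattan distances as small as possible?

(6, 8)

Manhattan distance separates: Σwᵢ(|x−xᵢ|+|y−yᵢ|) = Σwᵢ|x−xᵢ| + Σwᵢ|y−yᵢ|, so x and y are optimised independently as 1-D weighted medians.
Total weight W = 535; half = 267.5.
x-coordinate, sorted with cumulative weight:
  x=3 (Delta, w=70) cum 70
  x=3 (Theta, w=75) cum 145
  x=6 (Beta, w=50) cum 195
  x=6 (Eta, w=110) cum 305  ← median
  x=7 (Zeta, w=70) cum 375
  x=10 (Epsilon, w=100) cum 475
  x=11 (Gamma, w=10) cum 485
  x=14 (Alpha, w=50) cum 535
⇒ x* = 6
y-coordinate, sorted with cumulative weight:
  y=1 (Delta, w=70) cum 70
  y=3 (Alpha, w=50) cum 120
  y=5 (Theta, w=75) cum 195
  y=8 (Epsilon, w=100) cum 295  ← median
  y=8 (Eta, w=110) cum 405
  y=10 (Gamma, w=10) cum 415
  y=10 (Beta, w=50) cum 465
  y=14 (Zeta, w=70) cum 535
⇒ y* = 8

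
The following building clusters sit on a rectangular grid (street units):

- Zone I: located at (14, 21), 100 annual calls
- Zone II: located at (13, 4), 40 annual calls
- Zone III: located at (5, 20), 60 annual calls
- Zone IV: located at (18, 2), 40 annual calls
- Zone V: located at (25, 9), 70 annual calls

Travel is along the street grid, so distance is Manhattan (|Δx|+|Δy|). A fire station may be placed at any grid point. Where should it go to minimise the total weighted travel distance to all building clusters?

Manhattan distance separates: Σwᵢ(|x−xᵢ|+|y−yᵢ|) = Σwᵢ|x−xᵢ| + Σwᵢ|y−yᵢ|, so x and y are optimised independently as 1-D weighted medians.
Total weight W = 310; half = 155.
x-coordinate, sorted with cumulative weight:
  x=5 (Zone III, w=60) cum 60
  x=13 (Zone II, w=40) cum 100
  x=14 (Zone I, w=100) cum 200  ← median
  x=18 (Zone IV, w=40) cum 240
  x=25 (Zone V, w=70) cum 310
⇒ x* = 14
y-coordinate, sorted with cumulative weight:
  y=2 (Zone IV, w=40) cum 40
  y=4 (Zone II, w=40) cum 80
  y=9 (Zone V, w=70) cum 150
  y=20 (Zone III, w=60) cum 210  ← median
  y=21 (Zone I, w=100) cum 310
⇒ y* = 20

(14, 20)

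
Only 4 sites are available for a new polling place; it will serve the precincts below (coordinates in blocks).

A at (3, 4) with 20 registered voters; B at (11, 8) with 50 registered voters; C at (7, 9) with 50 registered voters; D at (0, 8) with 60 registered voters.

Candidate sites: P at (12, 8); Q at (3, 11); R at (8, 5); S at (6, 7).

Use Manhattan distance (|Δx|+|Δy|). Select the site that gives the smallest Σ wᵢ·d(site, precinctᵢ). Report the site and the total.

Total weighted distance at each candidate:
  P (12, 8): total = 1330
  Q (3, 11): total = 1350
  R (8, 5): total = 1330
  S (6, 7): total = 990
Minimum is at S with total 990 blocks.

S, total 990 blocks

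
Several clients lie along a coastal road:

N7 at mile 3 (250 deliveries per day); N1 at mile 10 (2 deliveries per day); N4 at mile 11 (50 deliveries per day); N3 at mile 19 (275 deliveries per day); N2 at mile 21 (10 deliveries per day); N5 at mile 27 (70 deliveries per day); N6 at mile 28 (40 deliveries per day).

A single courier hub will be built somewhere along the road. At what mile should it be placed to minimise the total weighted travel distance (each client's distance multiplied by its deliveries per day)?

For a sum of weighted absolute distances on a line, the optimum is the weighted median (not the mean). Total weight W = 697; half-weight = 348.5.
Sort by position and accumulate weight:
  mile 3 (N7, w=250) → cum 250
  mile 10 (N1, w=2) → cum 252
  mile 11 (N4, w=50) → cum 302
  mile 19 (N3, w=275) → cum 577  ≥ 348.5 → median here
  mile 21 (N2, w=10) → cum 587
  mile 27 (N5, w=70) → cum 657
  mile 28 (N6, w=40) → cum 697
Optimal location: mile 19.

x = 19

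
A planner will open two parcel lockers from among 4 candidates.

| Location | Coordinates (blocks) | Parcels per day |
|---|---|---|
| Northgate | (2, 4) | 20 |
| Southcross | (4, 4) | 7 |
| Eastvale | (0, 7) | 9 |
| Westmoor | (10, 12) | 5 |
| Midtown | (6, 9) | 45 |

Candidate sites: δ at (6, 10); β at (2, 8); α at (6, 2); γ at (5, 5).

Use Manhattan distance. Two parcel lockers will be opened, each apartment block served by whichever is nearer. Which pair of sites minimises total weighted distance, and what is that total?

Evaluate every pair (each demand assigned to the nearer of the two):
  {δ, β}: total = 224
  {δ, γ}: total = 232
  {δ, α}: total = 304
  {β, γ}: total = 406
  {β, α}: total = 420
  {α, γ}: total = 442
Best pair: {δ, β} with total 224.

{δ, β}, total 224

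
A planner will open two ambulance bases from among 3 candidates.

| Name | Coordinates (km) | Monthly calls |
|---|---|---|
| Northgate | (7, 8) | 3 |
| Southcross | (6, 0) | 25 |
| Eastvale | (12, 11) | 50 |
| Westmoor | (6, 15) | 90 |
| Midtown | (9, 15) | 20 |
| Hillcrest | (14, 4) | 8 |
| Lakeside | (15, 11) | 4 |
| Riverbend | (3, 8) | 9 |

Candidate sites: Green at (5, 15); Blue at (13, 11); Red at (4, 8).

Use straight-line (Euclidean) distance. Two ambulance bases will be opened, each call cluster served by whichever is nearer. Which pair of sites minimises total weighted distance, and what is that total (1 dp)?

{Green, Blue}, total 696.2

Evaluate every pair (each demand assigned to the nearer of the two):
  {Green, Blue}: total = 696.2
  {Green, Red}: total = 926.5
  {Blue, Red}: total = 1107.1
Best pair: {Green, Blue} with total 696.2.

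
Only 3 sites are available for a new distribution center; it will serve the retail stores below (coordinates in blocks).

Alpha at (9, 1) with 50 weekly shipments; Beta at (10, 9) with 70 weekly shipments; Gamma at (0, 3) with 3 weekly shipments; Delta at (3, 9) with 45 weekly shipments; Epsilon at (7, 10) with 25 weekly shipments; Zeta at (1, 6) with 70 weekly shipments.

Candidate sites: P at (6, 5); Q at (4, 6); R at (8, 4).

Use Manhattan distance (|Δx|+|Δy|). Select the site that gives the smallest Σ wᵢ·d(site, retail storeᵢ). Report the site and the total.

Total weighted distance at each candidate:
  P (6, 5): total = 1819
  Q (4, 6): total = 1716
  R (8, 4): total = 1972
Minimum is at Q with total 1716 blocks.

Q, total 1716 blocks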